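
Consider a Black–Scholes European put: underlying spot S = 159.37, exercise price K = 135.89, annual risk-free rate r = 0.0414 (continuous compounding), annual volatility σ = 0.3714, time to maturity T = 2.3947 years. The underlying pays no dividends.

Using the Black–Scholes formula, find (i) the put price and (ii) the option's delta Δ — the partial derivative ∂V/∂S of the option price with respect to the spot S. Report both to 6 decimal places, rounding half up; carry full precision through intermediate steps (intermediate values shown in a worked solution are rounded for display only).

price = 16.855838
Δ = -0.230506

σ√T = 0.3714·√2.3947 = 0.574735
d₁ = (ln(S/K) + (r+σ²/2)T) / (σ√T) = (ln(159.37/135.89) + (0.0414+0.3714²/2)·2.3947) / 0.574735 = (0.159383 + 0.264301) / 0.574735 = 0.737181
d₂ = d₁ − σ√T = 0.737181 − 0.574735 = 0.162446
e^{−rT} = e^{−0.0414·2.3947} = 0.905615
N(−d₁) = 0.230506,  N(−d₂) = 0.435477
Put price V = K·e^{−rT}·N(−d₂) − S·N(−d₁) = 53.591613 − 36.735775 = 16.855838
Δ = −N(−d₁) = -0.230506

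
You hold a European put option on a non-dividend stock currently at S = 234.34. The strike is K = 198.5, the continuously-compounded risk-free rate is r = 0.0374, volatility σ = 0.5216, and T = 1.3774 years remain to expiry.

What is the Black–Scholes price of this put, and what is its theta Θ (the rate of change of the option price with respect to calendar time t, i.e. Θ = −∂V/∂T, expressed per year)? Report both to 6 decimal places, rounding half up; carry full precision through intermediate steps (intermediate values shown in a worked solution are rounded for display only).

σ√T = 0.5216·√1.3774 = 0.612164
d₁ = (ln(S/K) + (r+σ²/2)T) / (σ√T) = (ln(234.34/198.5) + (0.0374+0.5216²/2)·1.3774) / 0.612164 = (0.165984 + 0.238887) / 0.612164 = 0.661377
d₂ = d₁ − σ√T = 0.661377 − 0.612164 = 0.049213
e^{−rT} = e^{−0.0374·1.3774} = 0.949790
N(−d₁) = 0.254185,  N(−d₂) = 0.480375
Put price V = K·e^{−rT}·N(−d₂) − S·N(−d₁) = 90.566607 − 59.565790 = 31.000816
φ(d₁) = (1/√(2π))·e^{−d₁²/2} = 0.320572
Θ = −S·φ(d₁)·σ/(2√T) + r·K·e^{−rT}·N(−d₂) = −16.693586 + 3.387191 = -13.306395

price = 31.000816
Θ = -13.306395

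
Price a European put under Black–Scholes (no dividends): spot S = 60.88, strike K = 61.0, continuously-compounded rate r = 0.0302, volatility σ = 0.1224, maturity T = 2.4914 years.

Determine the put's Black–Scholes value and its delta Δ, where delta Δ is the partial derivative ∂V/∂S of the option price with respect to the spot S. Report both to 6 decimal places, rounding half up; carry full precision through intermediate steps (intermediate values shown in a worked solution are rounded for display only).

price = 2.688924
Δ = -0.317090

σ√T = 0.1224·√2.4914 = 0.193198
d₁ = (ln(S/K) + (r+σ²/2)T) / (σ√T) = (ln(60.88/61.0) + (0.0302+0.1224²/2)·2.4914) / 0.193198 = (-0.001969 + 0.093903) / 0.193198 = 0.475853
d₂ = d₁ − σ√T = 0.475853 − 0.193198 = 0.282655
e^{−rT} = e^{−0.0302·2.4914} = 0.927521
N(−d₁) = 0.317090,  N(−d₂) = 0.388721
Put price V = K·e^{−rT}·N(−d₂) − S·N(−d₁) = 21.993342 − 19.304418 = 2.688924
Δ = −N(−d₁) = -0.317090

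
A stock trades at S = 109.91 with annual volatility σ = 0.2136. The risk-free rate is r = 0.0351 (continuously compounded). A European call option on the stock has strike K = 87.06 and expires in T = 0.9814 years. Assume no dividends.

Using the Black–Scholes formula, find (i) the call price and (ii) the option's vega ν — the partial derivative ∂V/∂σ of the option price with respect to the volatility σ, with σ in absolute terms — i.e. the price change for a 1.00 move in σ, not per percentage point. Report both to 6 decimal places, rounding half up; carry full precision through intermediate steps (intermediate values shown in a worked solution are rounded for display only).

σ√T = 0.2136·√0.9814 = 0.211604
d₁ = (ln(S/K) + (r+σ²/2)T) / (σ√T) = (ln(109.91/87.06) + (0.0351+0.2136²/2)·0.9814) / 0.211604 = (0.233064 + 0.056835) / 0.211604 = 1.370009
d₂ = d₁ − σ√T = 1.370009 − 0.211604 = 1.158405
e^{−rT} = e^{−0.0351·0.9814} = 0.966139
N(d₁) = 0.914658,  N(d₂) = 0.876651
Call price V = S·N(d₁) − K·e^{−rT}·N(d₂) = 100.530053 − 73.736914 = 26.793139
φ(d₁) = (1/√(2π))·e^{−d₁²/2} = 0.156078
ν = S·φ(d₁)·√T = 16.994226

price = 26.793139
ν = 16.994226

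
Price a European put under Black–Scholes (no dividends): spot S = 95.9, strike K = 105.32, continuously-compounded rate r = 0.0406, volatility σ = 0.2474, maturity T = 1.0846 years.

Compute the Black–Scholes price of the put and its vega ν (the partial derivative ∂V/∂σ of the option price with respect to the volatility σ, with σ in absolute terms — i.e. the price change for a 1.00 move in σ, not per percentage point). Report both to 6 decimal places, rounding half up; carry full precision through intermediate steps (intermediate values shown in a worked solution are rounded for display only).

price = 12.707526
ν = 39.762726

σ√T = 0.2474·√1.0846 = 0.257653
d₁ = (ln(S/K) + (r+σ²/2)T) / (σ√T) = (ln(95.9/105.32) + (0.0406+0.2474²/2)·1.0846) / 0.257653 = (-0.093697 + 0.077227) / 0.257653 = -0.063924
d₂ = d₁ − σ√T = -0.063924 − 0.257653 = -0.321577
e^{−rT} = e^{−0.0406·1.0846} = 0.956921
N(−d₁) = 0.525485,  N(−d₂) = 0.626113
Put price V = K·e^{−rT}·N(−d₂) − S·N(−d₁) = 63.101499 − 50.393973 = 12.707526
φ(d₁) = (1/√(2π))·e^{−d₁²/2} = 0.398128
ν = S·φ(d₁)·√T = 39.762726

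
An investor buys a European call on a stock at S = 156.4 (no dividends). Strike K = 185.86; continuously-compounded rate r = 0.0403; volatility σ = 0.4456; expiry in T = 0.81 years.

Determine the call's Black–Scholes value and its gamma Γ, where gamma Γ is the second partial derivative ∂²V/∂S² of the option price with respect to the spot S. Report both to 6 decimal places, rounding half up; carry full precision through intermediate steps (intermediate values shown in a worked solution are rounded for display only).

price = 16.562980
Γ = 0.006291

σ√T = 0.4456·√0.81 = 0.401040
d₁ = (ln(S/K) + (r+σ²/2)T) / (σ√T) = (ln(156.4/185.86) + (0.0403+0.4456²/2)·0.81) / 0.401040 = (-0.172577 + 0.113060) / 0.401040 = -0.148407
d₂ = d₁ − σ√T = -0.148407 − 0.401040 = -0.549447
e^{−rT} = e^{−0.0403·0.81} = 0.967884
N(d₁) = 0.441011,  N(d₂) = 0.291349
Call price V = S·N(d₁) − K·e^{−rT}·N(d₂) = 68.974058 − 52.411078 = 16.562980
φ(d₁) = (1/√(2π))·e^{−d₁²/2} = 0.394573
Γ = φ(d₁) / (S·σ·√T) = 0.006291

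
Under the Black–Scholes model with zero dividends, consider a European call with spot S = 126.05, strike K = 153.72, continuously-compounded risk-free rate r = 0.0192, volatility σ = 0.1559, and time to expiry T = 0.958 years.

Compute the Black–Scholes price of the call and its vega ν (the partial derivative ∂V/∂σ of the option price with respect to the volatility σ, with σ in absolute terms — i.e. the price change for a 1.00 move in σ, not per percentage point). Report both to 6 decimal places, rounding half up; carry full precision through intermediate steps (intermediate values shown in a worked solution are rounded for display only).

price = 1.227548
ν = 26.767320

σ√T = 0.1559·√0.958 = 0.152591
d₁ = (ln(S/K) + (r+σ²/2)T) / (σ√T) = (ln(126.05/153.72) + (0.0192+0.1559²/2)·0.958) / 0.152591 = (-0.198454 + 0.030036) / 0.152591 = -1.103725
d₂ = d₁ − σ√T = -1.103725 − 0.152591 = -1.256316
e^{−rT} = e^{−0.0192·0.958} = 0.981775
N(d₁) = 0.134856,  N(d₂) = 0.104501
Call price V = S·N(d₁) − K·e^{−rT}·N(d₂) = 16.998622 − 15.771074 = 1.227548
φ(d₁) = (1/√(2π))·e^{−d₁²/2} = 0.216960
ν = S·φ(d₁)·√T = 26.767320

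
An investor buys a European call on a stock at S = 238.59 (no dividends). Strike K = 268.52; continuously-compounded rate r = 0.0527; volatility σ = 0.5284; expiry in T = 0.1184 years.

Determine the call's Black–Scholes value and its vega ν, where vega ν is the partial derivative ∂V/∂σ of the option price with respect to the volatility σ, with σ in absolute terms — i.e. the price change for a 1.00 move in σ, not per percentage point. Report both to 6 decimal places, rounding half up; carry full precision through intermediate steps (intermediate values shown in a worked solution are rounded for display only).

σ√T = 0.5284·√0.1184 = 0.181819
d₁ = (ln(S/K) + (r+σ²/2)T) / (σ√T) = (ln(238.59/268.52) + (0.0527+0.5284²/2)·0.1184) / 0.181819 = (-0.118179 + 0.022769) / 0.181819 = -0.524754
d₂ = d₁ − σ√T = -0.524754 − 0.181819 = -0.706573
e^{−rT} = e^{−0.0527·0.1184} = 0.993780
N(d₁) = 0.299877,  N(d₂) = 0.239916
Call price V = S·N(d₁) − K·e^{−rT}·N(d₂) = 71.547689 − 64.021535 = 7.526153
φ(d₁) = (1/√(2π))·e^{−d₁²/2} = 0.347628
ν = S·φ(d₁)·√T = 28.539282

price = 7.526153
ν = 28.539282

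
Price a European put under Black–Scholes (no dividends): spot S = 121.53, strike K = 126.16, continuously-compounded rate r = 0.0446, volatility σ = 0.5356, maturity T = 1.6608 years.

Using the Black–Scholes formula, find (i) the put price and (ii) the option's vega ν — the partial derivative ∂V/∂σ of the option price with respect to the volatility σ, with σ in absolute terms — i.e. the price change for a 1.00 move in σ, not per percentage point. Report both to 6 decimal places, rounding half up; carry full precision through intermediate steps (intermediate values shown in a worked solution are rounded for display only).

σ√T = 0.5356·√1.6608 = 0.690239
d₁ = (ln(S/K) + (r+σ²/2)T) / (σ√T) = (ln(121.53/126.16) + (0.0446+0.5356²/2)·1.6608) / 0.690239 = (-0.037390 + 0.312286) / 0.690239 = 0.398263
d₂ = d₁ − σ√T = 0.398263 − 0.690239 = -0.291976
e^{−rT} = e^{−0.0446·1.6608} = 0.928605
N(−d₁) = 0.345218,  N(−d₂) = 0.614847
Put price V = K·e^{−rT}·N(−d₂) − S·N(−d₁) = 72.031100 − 41.954361 = 30.076740
φ(d₁) = (1/√(2π))·e^{−d₁²/2} = 0.368526
ν = S·φ(d₁)·√T = 57.717798

price = 30.076740
ν = 57.717798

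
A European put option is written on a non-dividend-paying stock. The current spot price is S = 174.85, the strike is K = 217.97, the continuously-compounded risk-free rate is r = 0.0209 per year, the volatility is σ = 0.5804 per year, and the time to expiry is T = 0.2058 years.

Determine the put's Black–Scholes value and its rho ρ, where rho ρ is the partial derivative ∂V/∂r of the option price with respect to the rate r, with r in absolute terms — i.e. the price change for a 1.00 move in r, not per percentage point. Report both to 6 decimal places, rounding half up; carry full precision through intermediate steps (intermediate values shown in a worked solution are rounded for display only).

price = 48.096281
ρ = -37.053616

σ√T = 0.5804·√0.2058 = 0.263300
d₁ = (ln(S/K) + (r+σ²/2)T) / (σ√T) = (ln(174.85/217.97) + (0.0209+0.5804²/2)·0.2058) / 0.263300 = (-0.220429 + 0.038965) / 0.263300 = -0.689194
d₂ = d₁ − σ√T = -0.689194 − 0.263300 = -0.952493
e^{−rT} = e^{−0.0209·0.2058} = 0.995708
N(−d₁) = 0.754649,  N(−d₂) = 0.829577
Put price V = K·e^{−rT}·N(−d₂) − S·N(−d₁) = 180.046724 − 131.950443 = 48.096281
ρ = −K·T·e^{−rT}·N(−d₂) = -37.053616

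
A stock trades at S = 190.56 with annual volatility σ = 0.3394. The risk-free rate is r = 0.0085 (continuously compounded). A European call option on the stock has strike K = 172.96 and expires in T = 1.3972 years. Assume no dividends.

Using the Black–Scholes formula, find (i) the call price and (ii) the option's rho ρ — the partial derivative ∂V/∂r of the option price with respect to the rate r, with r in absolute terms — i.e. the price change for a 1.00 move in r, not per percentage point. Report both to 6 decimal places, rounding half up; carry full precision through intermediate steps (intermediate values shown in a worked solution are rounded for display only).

price = 39.589782
ρ = 126.120545

σ√T = 0.3394·√1.3972 = 0.401182
d₁ = (ln(S/K) + (r+σ²/2)T) / (σ√T) = (ln(190.56/172.96) + (0.0085+0.3394²/2)·1.3972) / 0.401182 = (0.096907 + 0.092350) / 0.401182 = 0.471747
d₂ = d₁ − σ√T = 0.471747 − 0.401182 = 0.070565
e^{−rT} = e^{−0.0085·1.3972} = 0.988194
N(d₁) = 0.681446,  N(d₂) = 0.528128
Call price V = S·N(d₁) − K·e^{−rT}·N(d₂) = 129.856419 − 90.266637 = 39.589782
ρ = K·T·e^{−rT}·N(d₂) = 126.120545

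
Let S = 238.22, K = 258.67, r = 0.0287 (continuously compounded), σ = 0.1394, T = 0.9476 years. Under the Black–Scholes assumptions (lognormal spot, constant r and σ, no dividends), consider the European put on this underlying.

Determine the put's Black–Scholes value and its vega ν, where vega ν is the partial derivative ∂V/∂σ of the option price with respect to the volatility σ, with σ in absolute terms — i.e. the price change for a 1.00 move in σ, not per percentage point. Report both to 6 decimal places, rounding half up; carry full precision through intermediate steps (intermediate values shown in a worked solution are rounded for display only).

price = 21.084845
ν = 87.356746

σ√T = 0.1394·√0.9476 = 0.135699
d₁ = (ln(S/K) + (r+σ²/2)T) / (σ√T) = (ln(238.22/258.67) + (0.0287+0.1394²/2)·0.9476) / 0.135699 = (-0.082359 + 0.036403) / 0.135699 = -0.338657
d₂ = d₁ − σ√T = -0.338657 − 0.135699 = -0.474356
e^{−rT} = e^{−0.0287·0.9476} = 0.973170
N(−d₁) = 0.632566,  N(−d₂) = 0.682377
Put price V = K·e^{−rT}·N(−d₂) − S·N(−d₁) = 171.774738 − 150.689893 = 21.084845
φ(d₁) = (1/√(2π))·e^{−d₁²/2} = 0.376709
ν = S·φ(d₁)·√T = 87.356746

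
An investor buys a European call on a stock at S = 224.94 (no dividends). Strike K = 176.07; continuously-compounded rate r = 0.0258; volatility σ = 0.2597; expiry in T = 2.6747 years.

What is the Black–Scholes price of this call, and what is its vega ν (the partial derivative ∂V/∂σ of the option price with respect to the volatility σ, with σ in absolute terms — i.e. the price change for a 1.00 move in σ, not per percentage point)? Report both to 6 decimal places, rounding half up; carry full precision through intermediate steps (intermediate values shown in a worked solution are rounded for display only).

σ√T = 0.2597·√2.6747 = 0.424727
d₁ = (ln(S/K) + (r+σ²/2)T) / (σ√T) = (ln(224.94/176.07) + (0.0258+0.2597²/2)·2.6747) / 0.424727 = (0.244952 + 0.159204) / 0.424727 = 0.951567
d₂ = d₁ − σ√T = 0.951567 − 0.424727 = 0.526840
e^{−rT} = e^{−0.0258·2.6747} = 0.933320
N(d₁) = 0.829342,  N(d₂) = 0.700848
Call price V = S·N(d₁) − K·e^{−rT}·N(d₂) = 186.552096 − 115.170037 = 71.382059
φ(d₁) = (1/√(2π))·e^{−d₁²/2} = 0.253681
ν = S·φ(d₁)·√T = 93.323718

price = 71.382059
ν = 93.323718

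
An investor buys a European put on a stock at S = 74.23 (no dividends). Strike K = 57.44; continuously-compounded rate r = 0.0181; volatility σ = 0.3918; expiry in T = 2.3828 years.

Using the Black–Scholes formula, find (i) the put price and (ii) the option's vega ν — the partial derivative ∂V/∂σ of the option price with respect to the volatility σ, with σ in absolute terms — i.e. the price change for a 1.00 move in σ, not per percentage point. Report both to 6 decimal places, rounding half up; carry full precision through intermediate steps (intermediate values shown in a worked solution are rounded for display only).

σ√T = 0.3918·√2.3828 = 0.604795
d₁ = (ln(S/K) + (r+σ²/2)T) / (σ√T) = (ln(74.23/57.44) + (0.0181+0.3918²/2)·2.3828) / 0.604795 = (0.256427 + 0.226017) / 0.604795 = 0.797699
d₂ = d₁ − σ√T = 0.797699 − 0.604795 = 0.192904
e^{−rT} = e^{−0.0181·2.3828} = 0.957788
N(−d₁) = 0.212522,  N(−d₂) = 0.423517
Put price V = K·e^{−rT}·N(−d₂) − S·N(−d₁) = 23.299932 − 15.775543 = 7.524389
φ(d₁) = (1/√(2π))·e^{−d₁²/2} = 0.290224
ν = S·φ(d₁)·√T = 33.255022

price = 7.524389
ν = 33.255022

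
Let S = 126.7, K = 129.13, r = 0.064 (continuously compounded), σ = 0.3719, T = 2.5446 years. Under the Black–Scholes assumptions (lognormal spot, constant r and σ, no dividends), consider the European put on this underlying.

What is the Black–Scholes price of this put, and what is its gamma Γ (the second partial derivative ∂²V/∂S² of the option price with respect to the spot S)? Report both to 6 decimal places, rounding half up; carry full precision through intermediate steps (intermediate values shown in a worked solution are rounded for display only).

price = 19.865946
Γ = 0.004590

σ√T = 0.3719·√2.5446 = 0.593248
d₁ = (ln(S/K) + (r+σ²/2)T) / (σ√T) = (ln(126.7/129.13) + (0.064+0.3719²/2)·2.5446) / 0.593248 = (-0.018998 + 0.338826) / 0.593248 = 0.539114
d₂ = d₁ − σ√T = 0.539114 − 0.593248 = -0.054133
e^{−rT} = e^{−0.064·2.5446} = 0.849715
N(−d₁) = 0.294904,  N(−d₂) = 0.521586
Put price V = K·e^{−rT}·N(−d₂) − S·N(−d₁) = 57.230287 − 37.364341 = 19.865946
φ(d₁) = (1/√(2π))·e^{−d₁²/2} = 0.344983
Γ = φ(d₁) / (S·σ·√T) = 0.004590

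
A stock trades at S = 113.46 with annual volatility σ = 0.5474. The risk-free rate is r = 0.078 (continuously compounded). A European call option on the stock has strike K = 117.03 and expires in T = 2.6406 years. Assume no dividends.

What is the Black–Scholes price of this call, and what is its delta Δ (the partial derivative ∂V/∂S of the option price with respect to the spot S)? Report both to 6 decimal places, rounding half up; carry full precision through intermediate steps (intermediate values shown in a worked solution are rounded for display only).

price = 45.597898
Δ = 0.739395

σ√T = 0.5474·√2.6406 = 0.889521
d₁ = (ln(S/K) + (r+σ²/2)T) / (σ√T) = (ln(113.46/117.03) + (0.078+0.5474²/2)·2.6406) / 0.889521 = (-0.030980 + 0.601590) / 0.889521 = 0.641481
d₂ = d₁ − σ√T = 0.641481 − 0.889521 = -0.248040
e^{−rT} = e^{−0.078·2.6406} = 0.813860
N(d₁) = 0.739395,  N(d₂) = 0.402052
Call price V = S·N(d₁) − K·e^{−rT}·N(d₂) = 83.891735 − 38.293836 = 45.597898
Δ = N(d₁) = 0.739395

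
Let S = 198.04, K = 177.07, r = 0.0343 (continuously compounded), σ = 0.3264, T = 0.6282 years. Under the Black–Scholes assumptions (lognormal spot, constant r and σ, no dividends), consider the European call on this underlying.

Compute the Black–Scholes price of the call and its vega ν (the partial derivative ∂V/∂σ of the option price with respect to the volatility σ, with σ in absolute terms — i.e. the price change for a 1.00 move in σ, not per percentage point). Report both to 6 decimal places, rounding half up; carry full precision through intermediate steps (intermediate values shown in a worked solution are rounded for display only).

price = 33.951036
ν = 50.850522

σ√T = 0.3264·√0.6282 = 0.258702
d₁ = (ln(S/K) + (r+σ²/2)T) / (σ√T) = (ln(198.04/177.07) + (0.0343+0.3264²/2)·0.6282) / 0.258702 = (0.111924 + 0.055011) / 0.258702 = 0.645278
d₂ = d₁ − σ√T = 0.645278 − 0.258702 = 0.386576
e^{−rT} = e^{−0.0343·0.6282} = 0.978683
N(d₁) = 0.740626,  N(d₂) = 0.650465
Call price V = S·N(d₁) − K·e^{−rT}·N(d₂) = 146.673658 − 112.722623 = 33.951036
φ(d₁) = (1/√(2π))·e^{−d₁²/2} = 0.323962
ν = S·φ(d₁)·√T = 50.850522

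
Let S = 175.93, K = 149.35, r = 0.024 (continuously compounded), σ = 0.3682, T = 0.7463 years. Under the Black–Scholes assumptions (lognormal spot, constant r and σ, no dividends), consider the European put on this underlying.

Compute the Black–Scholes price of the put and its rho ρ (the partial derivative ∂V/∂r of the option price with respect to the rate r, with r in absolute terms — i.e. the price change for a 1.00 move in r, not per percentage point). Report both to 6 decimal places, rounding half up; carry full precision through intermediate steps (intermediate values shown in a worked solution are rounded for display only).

σ√T = 0.3682·√0.7463 = 0.318083
d₁ = (ln(S/K) + (r+σ²/2)T) / (σ√T) = (ln(175.93/149.35) + (0.024+0.3682²/2)·0.7463) / 0.318083 = (0.163794 + 0.068500) / 0.318083 = 0.730291
d₂ = d₁ − σ√T = 0.730291 − 0.318083 = 0.412208
e^{−rT} = e^{−0.024·0.7463} = 0.982248
N(−d₁) = 0.232606,  N(−d₂) = 0.340093
Put price V = K·e^{−rT}·N(−d₂) − S·N(−d₁) = 49.891288 − 40.922390 = 8.968898
ρ = −K·T·e^{−rT}·N(−d₂) = -37.233868

price = 8.968898
ρ = -37.233868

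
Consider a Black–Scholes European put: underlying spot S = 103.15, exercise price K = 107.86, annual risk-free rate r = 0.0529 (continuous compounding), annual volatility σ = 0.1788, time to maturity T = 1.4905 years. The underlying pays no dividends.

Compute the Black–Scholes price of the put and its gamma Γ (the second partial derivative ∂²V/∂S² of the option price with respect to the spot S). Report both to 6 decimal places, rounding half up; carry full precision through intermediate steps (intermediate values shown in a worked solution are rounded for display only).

price = 7.187898
Γ = 0.017103

σ√T = 0.1788·√1.4905 = 0.218290
d₁ = (ln(S/K) + (r+σ²/2)T) / (σ√T) = (ln(103.15/107.86) + (0.0529+0.1788²/2)·1.4905) / 0.218290 = (-0.044650 + 0.102673) / 0.218290 = 0.265806
d₂ = d₁ − σ√T = 0.265806 − 0.218290 = 0.047517
e^{−rT} = e^{−0.0529·1.4905} = 0.924181
N(−d₁) = 0.395194,  N(−d₂) = 0.481051
Put price V = K·e^{−rT}·N(−d₂) − S·N(−d₁) = 47.952177 − 40.764279 = 7.187898
φ(d₁) = (1/√(2π))·e^{−d₁²/2} = 0.385095
Γ = φ(d₁) / (S·σ·√T) = 0.017103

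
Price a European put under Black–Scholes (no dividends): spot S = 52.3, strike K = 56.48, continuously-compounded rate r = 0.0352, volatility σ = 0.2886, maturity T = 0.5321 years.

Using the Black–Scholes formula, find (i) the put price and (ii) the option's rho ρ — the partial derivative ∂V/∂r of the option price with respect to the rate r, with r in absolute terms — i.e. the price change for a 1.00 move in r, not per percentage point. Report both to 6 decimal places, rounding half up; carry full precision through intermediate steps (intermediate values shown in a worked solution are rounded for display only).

σ√T = 0.2886·√0.5321 = 0.210520
d₁ = (ln(S/K) + (r+σ²/2)T) / (σ√T) = (ln(52.3/56.48) + (0.0352+0.2886²/2)·0.5321) / 0.210520 = (-0.076890 + 0.040889) / 0.210520 = -0.171010
d₂ = d₁ − σ√T = -0.171010 − 0.210520 = -0.381530
e^{−rT} = e^{−0.0352·0.5321} = 0.981444
N(−d₁) = 0.567892,  N(−d₂) = 0.648595
Put price V = K·e^{−rT}·N(−d₂) − S·N(−d₁) = 35.952902 − 29.700756 = 6.252146
ρ = −K·T·e^{−rT}·N(−d₂) = -19.130539

price = 6.252146
ρ = -19.130539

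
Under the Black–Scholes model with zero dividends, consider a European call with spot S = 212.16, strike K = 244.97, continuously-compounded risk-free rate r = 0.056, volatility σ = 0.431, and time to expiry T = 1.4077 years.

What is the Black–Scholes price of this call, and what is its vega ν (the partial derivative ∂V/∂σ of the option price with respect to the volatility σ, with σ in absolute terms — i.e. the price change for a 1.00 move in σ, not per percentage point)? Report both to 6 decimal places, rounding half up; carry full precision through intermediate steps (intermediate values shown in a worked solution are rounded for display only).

σ√T = 0.431·√1.4077 = 0.511367
d₁ = (ln(S/K) + (r+σ²/2)T) / (σ√T) = (ln(212.16/244.97) + (0.056+0.431²/2)·1.4077) / 0.511367 = (-0.143795 + 0.209579) / 0.511367 = 0.128644
d₂ = d₁ − σ√T = 0.128644 − 0.511367 = -0.382723
e^{−rT} = e^{−0.056·1.4077} = 0.924196
N(d₁) = 0.551180,  N(d₂) = 0.350963
Call price V = S·N(d₁) − K·e^{−rT}·N(d₂) = 116.938384 − 79.458027 = 37.480357
φ(d₁) = (1/√(2π))·e^{−d₁²/2} = 0.395655
ν = S·φ(d₁)·√T = 99.594423

price = 37.480357
ν = 99.594423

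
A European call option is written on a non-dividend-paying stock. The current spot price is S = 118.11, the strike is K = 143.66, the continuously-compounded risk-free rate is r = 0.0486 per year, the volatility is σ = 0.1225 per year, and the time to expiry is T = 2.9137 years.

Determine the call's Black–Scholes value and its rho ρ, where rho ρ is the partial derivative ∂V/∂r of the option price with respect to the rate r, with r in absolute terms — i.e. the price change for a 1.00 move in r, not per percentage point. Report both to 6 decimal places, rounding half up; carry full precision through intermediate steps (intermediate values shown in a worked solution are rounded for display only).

σ√T = 0.1225·√2.9137 = 0.209102
d₁ = (ln(S/K) + (r+σ²/2)T) / (σ√T) = (ln(118.11/143.66) + (0.0486+0.1225²/2)·2.9137) / 0.209102 = (-0.195833 + 0.163468) / 0.209102 = -0.154782
d₂ = d₁ − σ√T = -0.154782 − 0.209102 = -0.363885
e^{−rT} = e^{−0.0486·2.9137} = 0.867963
N(d₁) = 0.438496,  N(d₂) = 0.357972
Call price V = S·N(d₁) − K·e^{−rT}·N(d₂) = 51.790815 − 44.636120 = 7.154695
ρ = K·T·e^{−rT}·N(d₂) = 130.056264

price = 7.154695
ρ = 130.056264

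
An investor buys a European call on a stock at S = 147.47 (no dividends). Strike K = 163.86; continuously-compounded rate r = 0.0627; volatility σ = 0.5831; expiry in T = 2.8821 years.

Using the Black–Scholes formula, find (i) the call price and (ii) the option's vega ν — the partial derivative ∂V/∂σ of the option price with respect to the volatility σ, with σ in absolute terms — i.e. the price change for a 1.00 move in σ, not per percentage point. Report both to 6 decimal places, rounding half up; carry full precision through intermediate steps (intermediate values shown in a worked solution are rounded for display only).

σ√T = 0.5831·√2.8821 = 0.989914
d₁ = (ln(S/K) + (r+σ²/2)T) / (σ√T) = (ln(147.47/163.86) + (0.0627+0.5831²/2)·2.8821) / 0.989914 = (-0.105388 + 0.670673) / 0.989914 = 0.571045
d₂ = d₁ − σ√T = 0.571045 − 0.989914 = -0.418870
e^{−rT} = e^{−0.0627·2.8821} = 0.834679
N(d₁) = 0.716015,  N(d₂) = 0.337656
Call price V = S·N(d₁) − K·e^{−rT}·N(d₂) = 105.590773 − 46.181356 = 59.409417
φ(d₁) = (1/√(2π))·e^{−d₁²/2} = 0.338922
ν = S·φ(d₁)·√T = 84.851265

price = 59.409417
ν = 84.851265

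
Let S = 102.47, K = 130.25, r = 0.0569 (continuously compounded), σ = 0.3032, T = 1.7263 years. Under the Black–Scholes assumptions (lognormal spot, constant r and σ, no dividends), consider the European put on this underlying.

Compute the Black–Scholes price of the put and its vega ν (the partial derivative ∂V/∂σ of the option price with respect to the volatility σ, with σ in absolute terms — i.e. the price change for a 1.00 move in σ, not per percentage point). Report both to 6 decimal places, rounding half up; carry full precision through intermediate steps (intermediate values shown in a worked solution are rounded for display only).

price = 26.279025
ν = 53.058206

σ√T = 0.3032·√1.7263 = 0.398371
d₁ = (ln(S/K) + (r+σ²/2)T) / (σ√T) = (ln(102.47/130.25) + (0.0569+0.3032²/2)·1.7263) / 0.398371 = (-0.239886 + 0.177576) / 0.398371 = -0.156411
d₂ = d₁ − σ√T = -0.156411 − 0.398371 = -0.554782
e^{−rT} = e^{−0.0569·1.7263} = 0.906444
N(−d₁) = 0.562145,  N(−d₂) = 0.710478
Put price V = K·e^{−rT}·N(−d₂) − S·N(−d₁) = 83.882071 − 57.603046 = 26.279025
φ(d₁) = (1/√(2π))·e^{−d₁²/2} = 0.394092
ν = S·φ(d₁)·√T = 53.058206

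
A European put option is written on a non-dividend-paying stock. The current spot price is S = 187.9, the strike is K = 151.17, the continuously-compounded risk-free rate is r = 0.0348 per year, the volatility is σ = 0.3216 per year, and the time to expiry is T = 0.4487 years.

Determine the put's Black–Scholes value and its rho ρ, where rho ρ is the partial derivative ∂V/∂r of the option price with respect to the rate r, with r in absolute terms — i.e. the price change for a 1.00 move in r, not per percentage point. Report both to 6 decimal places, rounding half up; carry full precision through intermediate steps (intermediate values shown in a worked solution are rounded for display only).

σ√T = 0.3216·√0.4487 = 0.215424
d₁ = (ln(S/K) + (r+σ²/2)T) / (σ√T) = (ln(187.9/151.17) + (0.0348+0.3216²/2)·0.4487) / 0.215424 = (0.217505 + 0.038819) / 0.215424 = 1.189855
d₂ = d₁ − σ√T = 1.189855 − 0.215424 = 0.974431
e^{−rT} = e^{−0.0348·0.4487} = 0.984507
N(−d₁) = 0.117052,  N(−d₂) = 0.164921
Put price V = K·e^{−rT}·N(−d₂) − S·N(−d₁) = 24.544870 − 21.994002 = 2.550868
ρ = −K·T·e^{−rT}·N(−d₂) = -11.013283

price = 2.550868
ρ = -11.013283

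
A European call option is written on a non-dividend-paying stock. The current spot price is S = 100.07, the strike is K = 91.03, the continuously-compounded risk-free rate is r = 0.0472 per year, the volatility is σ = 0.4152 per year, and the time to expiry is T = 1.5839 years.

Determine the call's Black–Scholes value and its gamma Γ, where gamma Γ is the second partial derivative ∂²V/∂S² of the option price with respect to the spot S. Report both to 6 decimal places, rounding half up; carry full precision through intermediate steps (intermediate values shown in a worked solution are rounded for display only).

σ√T = 0.4152·√1.5839 = 0.522542
d₁ = (ln(S/K) + (r+σ²/2)T) / (σ√T) = (ln(100.07/91.03) + (0.0472+0.4152²/2)·1.5839) / 0.522542 = (0.094681 + 0.211285) / 0.522542 = 0.585534
d₂ = d₁ − σ√T = 0.585534 − 0.522542 = 0.062992
e^{−rT} = e^{−0.0472·1.5839} = 0.927966
N(d₁) = 0.720906,  N(d₂) = 0.525113
Call price V = S·N(d₁) − K·e^{−rT}·N(d₂) = 72.141019 − 44.357779 = 27.783240
φ(d₁) = (1/√(2π))·e^{−d₁²/2} = 0.336094
Γ = φ(d₁) / (S·σ·√T) = 0.006427

price = 27.783240
Γ = 0.006427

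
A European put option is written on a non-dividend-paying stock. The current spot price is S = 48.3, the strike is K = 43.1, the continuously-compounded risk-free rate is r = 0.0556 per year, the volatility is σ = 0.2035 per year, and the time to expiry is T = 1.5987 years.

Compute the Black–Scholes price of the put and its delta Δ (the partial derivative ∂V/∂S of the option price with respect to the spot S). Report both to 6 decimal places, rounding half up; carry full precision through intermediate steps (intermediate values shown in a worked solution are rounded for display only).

σ√T = 0.2035·√1.5987 = 0.257305
d₁ = (ln(S/K) + (r+σ²/2)T) / (σ√T) = (ln(48.3/43.1) + (0.0556+0.2035²/2)·1.5987) / 0.257305 = (0.113909 + 0.121991) / 0.257305 = 0.916808
d₂ = d₁ − σ√T = 0.916808 − 0.257305 = 0.659503
e^{−rT} = e^{−0.0556·1.5987} = 0.914948
N(−d₁) = 0.179622,  N(−d₂) = 0.254786
Put price V = K·e^{−rT}·N(−d₂) − S·N(−d₁) = 10.047311 − 8.675722 = 1.371589
Δ = −N(−d₁) = -0.179622

price = 1.371589
Δ = -0.179622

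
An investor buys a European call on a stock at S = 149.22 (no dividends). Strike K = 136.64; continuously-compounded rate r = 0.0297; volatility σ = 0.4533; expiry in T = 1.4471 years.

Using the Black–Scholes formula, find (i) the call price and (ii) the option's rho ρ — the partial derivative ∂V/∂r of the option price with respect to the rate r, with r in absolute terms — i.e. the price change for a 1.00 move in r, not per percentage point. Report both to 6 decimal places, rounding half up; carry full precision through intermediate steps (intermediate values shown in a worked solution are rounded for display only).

σ√T = 0.4533·√1.4471 = 0.545299
d₁ = (ln(S/K) + (r+σ²/2)T) / (σ√T) = (ln(149.22/136.64) + (0.0297+0.4533²/2)·1.4471) / 0.545299 = (0.088072 + 0.191655) / 0.545299 = 0.512978
d₂ = d₁ − σ√T = 0.512978 − 0.545299 = -0.032321
e^{−rT} = e^{−0.0297·1.4471} = 0.957932
N(d₁) = 0.696017,  N(d₂) = 0.487108
Call price V = S·N(d₁) − K·e^{−rT}·N(d₂) = 103.859603 − 63.758416 = 40.101186
ρ = K·T·e^{−rT}·N(d₂) = 92.264804

price = 40.101186
ρ = 92.264804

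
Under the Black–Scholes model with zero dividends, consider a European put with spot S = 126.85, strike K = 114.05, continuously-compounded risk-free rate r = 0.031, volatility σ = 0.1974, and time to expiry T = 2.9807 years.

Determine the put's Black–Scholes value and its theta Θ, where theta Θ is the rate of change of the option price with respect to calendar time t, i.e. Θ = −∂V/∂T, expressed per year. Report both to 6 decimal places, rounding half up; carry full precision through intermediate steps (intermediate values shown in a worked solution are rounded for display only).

price = 6.731515
Θ = -1.082284

σ√T = 0.1974·√2.9807 = 0.340805
d₁ = (ln(S/K) + (r+σ²/2)T) / (σ√T) = (ln(126.85/114.05) + (0.031+0.1974²/2)·2.9807) / 0.340805 = (0.106368 + 0.150476) / 0.340805 = 0.753639
d₂ = d₁ − σ√T = 0.753639 − 0.340805 = 0.412834
e^{−rT} = e^{−0.031·2.9807} = 0.911739
N(−d₁) = 0.225533,  N(−d₂) = 0.339864
Put price V = K·e^{−rT}·N(−d₂) − S·N(−d₁) = 35.340375 − 28.608860 = 6.731515
φ(d₁) = (1/√(2π))·e^{−d₁²/2} = 0.300315
Θ = −S·φ(d₁)·σ/(2√T) + r·K·e^{−rT}·N(−d₂) = −2.177835 + 1.095552 = -1.082284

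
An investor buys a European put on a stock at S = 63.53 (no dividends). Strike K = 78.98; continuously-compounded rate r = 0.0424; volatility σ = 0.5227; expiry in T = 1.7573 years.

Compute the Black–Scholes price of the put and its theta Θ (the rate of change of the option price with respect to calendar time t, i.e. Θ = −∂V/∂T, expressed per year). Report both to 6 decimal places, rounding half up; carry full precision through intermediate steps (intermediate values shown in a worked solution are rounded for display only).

price = 23.809228
Θ = -2.741576

σ√T = 0.5227·√1.7573 = 0.692908
d₁ = (ln(S/K) + (r+σ²/2)T) / (σ√T) = (ln(63.53/78.98) + (0.0424+0.5227²/2)·1.7573) / 0.692908 = (-0.217682 + 0.314570) / 0.692908 = 0.139828
d₂ = d₁ − σ√T = 0.139828 − 0.692908 = -0.553080
e^{−rT} = e^{−0.0424·1.7573} = 0.928199
N(−d₁) = 0.444398,  N(−d₂) = 0.709896
Put price V = K·e^{−rT}·N(−d₂) − S·N(−d₁) = 52.041836 − 28.232609 = 23.809228
φ(d₁) = (1/√(2π))·e^{−d₁²/2} = 0.395061
Θ = −S·φ(d₁)·σ/(2√T) + r·K·e^{−rT}·N(−d₂) = −4.948150 + 2.206574 = -2.741576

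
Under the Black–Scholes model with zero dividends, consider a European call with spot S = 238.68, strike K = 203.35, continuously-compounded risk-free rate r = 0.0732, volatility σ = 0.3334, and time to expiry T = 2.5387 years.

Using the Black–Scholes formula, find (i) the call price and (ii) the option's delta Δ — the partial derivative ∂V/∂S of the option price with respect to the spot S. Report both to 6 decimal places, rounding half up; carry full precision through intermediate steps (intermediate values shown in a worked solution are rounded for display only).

σ√T = 0.3334·√2.5387 = 0.531216
d₁ = (ln(S/K) + (r+σ²/2)T) / (σ√T) = (ln(238.68/203.35) + (0.0732+0.3334²/2)·2.5387) / 0.531216 = (0.160195 + 0.326928) / 0.531216 = 0.916996
d₂ = d₁ − σ√T = 0.916996 − 0.531216 = 0.385780
e^{−rT} = e^{−0.0732·2.5387} = 0.830412
N(d₁) = 0.820428,  N(d₂) = 0.650170
Call price V = S·N(d₁) − K·e^{−rT}·N(d₂) = 195.819686 − 109.790582 = 86.029104
Δ = N(d₁) = 0.820428

price = 86.029104
Δ = 0.820428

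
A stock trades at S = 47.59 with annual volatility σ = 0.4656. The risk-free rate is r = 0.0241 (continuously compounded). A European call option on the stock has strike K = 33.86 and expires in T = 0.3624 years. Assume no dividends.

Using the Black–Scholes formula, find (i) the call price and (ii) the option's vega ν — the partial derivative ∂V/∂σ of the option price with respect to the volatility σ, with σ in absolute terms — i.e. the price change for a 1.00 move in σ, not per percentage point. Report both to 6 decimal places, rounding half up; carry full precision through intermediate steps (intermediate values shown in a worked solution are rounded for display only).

price = 14.592575
ν = 4.375713

σ√T = 0.4656·√0.3624 = 0.280290
d₁ = (ln(S/K) + (r+σ²/2)T) / (σ√T) = (ln(47.59/33.86) + (0.0241+0.4656²/2)·0.3624) / 0.280290 = (0.340388 + 0.048015) / 0.280290 = 1.385721
d₂ = d₁ − σ√T = 1.385721 − 0.280290 = 1.105431
e^{−rT} = e^{−0.0241·0.3624} = 0.991304
N(d₁) = 0.917084,  N(d₂) = 0.865514
Call price V = S·N(d₁) − K·e^{−rT}·N(d₂) = 43.644025 − 29.051450 = 14.592575
φ(d₁) = (1/√(2π))·e^{−d₁²/2} = 0.152735
ν = S·φ(d₁)·√T = 4.375713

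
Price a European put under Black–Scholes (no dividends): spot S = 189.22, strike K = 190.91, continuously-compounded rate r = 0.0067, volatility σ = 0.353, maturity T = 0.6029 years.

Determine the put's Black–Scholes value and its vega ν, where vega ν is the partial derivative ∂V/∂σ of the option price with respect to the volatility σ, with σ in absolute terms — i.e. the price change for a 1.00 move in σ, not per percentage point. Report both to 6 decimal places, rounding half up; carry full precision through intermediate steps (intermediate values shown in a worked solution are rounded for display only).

σ√T = 0.353·√0.6029 = 0.274093
d₁ = (ln(S/K) + (r+σ²/2)T) / (σ√T) = (ln(189.22/190.91) + (0.0067+0.353²/2)·0.6029) / 0.274093 = (-0.008892 + 0.041603) / 0.274093 = 0.119343
d₂ = d₁ − σ√T = 0.119343 − 0.274093 = -0.154750
e^{−rT} = e^{−0.0067·0.6029} = 0.995969
N(−d₁) = 0.452502,  N(−d₂) = 0.561491
Put price V = K·e^{−rT}·N(−d₂) − S·N(−d₁) = 106.762043 − 85.622386 = 21.139657
φ(d₁) = (1/√(2π))·e^{−d₁²/2} = 0.396111
ν = S·φ(d₁)·√T = 58.197854

price = 21.139657
ν = 58.197854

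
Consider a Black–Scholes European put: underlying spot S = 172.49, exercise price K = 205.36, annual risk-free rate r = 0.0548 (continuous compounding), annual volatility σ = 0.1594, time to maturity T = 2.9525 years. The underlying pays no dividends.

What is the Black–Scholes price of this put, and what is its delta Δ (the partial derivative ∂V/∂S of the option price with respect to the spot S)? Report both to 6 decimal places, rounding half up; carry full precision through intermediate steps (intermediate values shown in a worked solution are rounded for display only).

price = 20.024292
Δ = -0.463810

σ√T = 0.1594·√2.9525 = 0.273894
d₁ = (ln(S/K) + (r+σ²/2)T) / (σ√T) = (ln(172.49/205.36) + (0.0548+0.1594²/2)·2.9525) / 0.273894 = (-0.174425 + 0.199306) / 0.273894 = 0.090841
d₂ = d₁ − σ√T = 0.090841 − 0.273894 = -0.183054
e^{−rT} = e^{−0.0548·2.9525} = 0.850614
N(−d₁) = 0.463810,  N(−d₂) = 0.572622
Put price V = K·e^{−rT}·N(−d₂) − S·N(−d₁) = 100.026794 − 80.002502 = 20.024292
Δ = −N(−d₁) = -0.463810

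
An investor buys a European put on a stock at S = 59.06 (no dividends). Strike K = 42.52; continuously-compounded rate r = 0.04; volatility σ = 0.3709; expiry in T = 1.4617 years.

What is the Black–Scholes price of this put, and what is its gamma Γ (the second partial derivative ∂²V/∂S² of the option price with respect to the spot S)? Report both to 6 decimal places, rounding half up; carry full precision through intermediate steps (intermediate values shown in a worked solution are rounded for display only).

price = 2.308561
Γ = 0.008341

σ√T = 0.3709·√1.4617 = 0.448421
d₁ = (ln(S/K) + (r+σ²/2)T) / (σ√T) = (ln(59.06/42.52) + (0.04+0.3709²/2)·1.4617) / 0.448421 = (0.328579 + 0.159009) / 0.448421 = 1.087344
d₂ = d₁ − σ√T = 1.087344 − 0.448421 = 0.638923
e^{−rT} = e^{−0.04·1.4617} = 0.943208
N(−d₁) = 0.138442,  N(−d₂) = 0.261436
Put price V = K·e^{−rT}·N(−d₂) − S·N(−d₁) = 10.484966 − 8.176405 = 2.308561
φ(d₁) = (1/√(2π))·e^{−d₁²/2} = 0.220888
Γ = φ(d₁) / (S·σ·√T) = 0.008341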